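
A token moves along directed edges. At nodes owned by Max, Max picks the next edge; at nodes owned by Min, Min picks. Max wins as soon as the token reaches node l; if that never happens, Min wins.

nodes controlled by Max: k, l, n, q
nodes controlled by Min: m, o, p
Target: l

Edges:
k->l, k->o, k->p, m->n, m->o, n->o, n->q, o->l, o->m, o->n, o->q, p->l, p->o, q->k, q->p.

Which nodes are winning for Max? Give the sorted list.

A0 = {l}
A1: add {k} — k (Max) has k→l.
A2: add {q} — q (Max) has q→k.
A3: add {n} — n (Max) has n→q.
A4 = A3; e.g. m (Min) can still go to o. Fixed point.
Max's winning region = {k, l, n, q}.

k, l, n, q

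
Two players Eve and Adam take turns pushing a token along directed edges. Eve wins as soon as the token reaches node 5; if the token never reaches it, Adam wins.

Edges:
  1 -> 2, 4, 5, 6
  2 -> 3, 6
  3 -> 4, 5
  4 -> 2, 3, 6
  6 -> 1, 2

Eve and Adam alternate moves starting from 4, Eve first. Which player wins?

Track states (vertex, player-to-move).
A0 = {(5,Eve), (5,Adam)}
A1: add {(1,Eve), (3,Eve)}.
A2 = A1; e.g. (1,Adam) stays out. (4,Eve) never enters ⇒ Adam avoids the target.

Adam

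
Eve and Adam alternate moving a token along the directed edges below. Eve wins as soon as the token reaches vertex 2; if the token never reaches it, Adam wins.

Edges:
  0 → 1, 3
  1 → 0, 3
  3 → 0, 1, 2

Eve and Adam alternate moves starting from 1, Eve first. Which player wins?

Track states (vertex, player-to-move).
A0 = {(2,Eve), (2,Adam)}
A1: add {(3,Eve)}.
A2 = A1; e.g. (0,Eve) stays out. (1,Eve) never enters ⇒ Adam avoids the target.

Adam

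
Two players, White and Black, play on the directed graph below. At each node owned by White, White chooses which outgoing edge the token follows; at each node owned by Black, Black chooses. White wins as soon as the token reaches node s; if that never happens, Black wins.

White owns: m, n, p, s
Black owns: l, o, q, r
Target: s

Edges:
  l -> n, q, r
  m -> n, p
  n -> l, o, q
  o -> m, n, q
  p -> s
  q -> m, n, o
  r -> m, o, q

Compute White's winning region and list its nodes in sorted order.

m, p, s

A0 = {s}
A1: add {p} — p (White) has p→s.
A2: add {m} — m (White) has m→p.
A3 = A2; e.g. l (Black) can still go to n. Fixed point.
White's winning region = {m, p, s}.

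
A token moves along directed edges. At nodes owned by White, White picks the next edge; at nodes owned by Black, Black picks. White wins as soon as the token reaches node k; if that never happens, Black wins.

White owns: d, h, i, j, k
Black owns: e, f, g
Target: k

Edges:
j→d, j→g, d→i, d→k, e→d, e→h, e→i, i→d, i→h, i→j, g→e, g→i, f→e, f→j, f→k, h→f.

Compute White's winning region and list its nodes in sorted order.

d, i, j, k

A0 = {k}
A1: add {d} — d (White) has d→k.
A2: add {i, j} — i (White) has i→d; j (White) has j→d.
A3 = A2; e.g. e (Black) can still go to h. Fixed point.
White's winning region = {d, i, j, k}.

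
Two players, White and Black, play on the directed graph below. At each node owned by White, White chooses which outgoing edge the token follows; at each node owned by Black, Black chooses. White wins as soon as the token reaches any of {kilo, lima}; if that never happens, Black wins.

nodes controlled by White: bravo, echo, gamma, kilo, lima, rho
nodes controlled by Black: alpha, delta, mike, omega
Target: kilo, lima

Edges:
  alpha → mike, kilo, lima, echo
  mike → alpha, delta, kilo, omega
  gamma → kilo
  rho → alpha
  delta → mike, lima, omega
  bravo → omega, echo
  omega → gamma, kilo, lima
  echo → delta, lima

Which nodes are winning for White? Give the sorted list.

A0 = {kilo, lima}
A1: add {echo, gamma} — gamma (White) has gamma→kilo; echo (White) has echo→lima.
A2: add {bravo, omega} — bravo (White) has bravo→echo; omega (Black): all of {gamma, kilo, lima} already in.
A3 = A2; e.g. alpha (Black) can still go to mike. Fixed point.
White's winning region = {bravo, echo, gamma, kilo, lima, omega}.

bravo, echo, gamma, kilo, lima, omega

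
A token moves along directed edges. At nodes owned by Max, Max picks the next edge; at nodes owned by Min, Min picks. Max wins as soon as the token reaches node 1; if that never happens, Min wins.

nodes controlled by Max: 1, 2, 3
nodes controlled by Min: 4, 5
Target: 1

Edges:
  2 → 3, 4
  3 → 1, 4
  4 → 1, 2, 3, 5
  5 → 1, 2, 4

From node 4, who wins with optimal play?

Min

A0 = {1}
A1: add {3} — 3 (Max) has 3→1.
A2: add {2} — 2 (Max) has 2→3.
A3 = A2; e.g. 4 (Min) can still go to 5. Fixed point.
4 never enters the attractor, so Min can avoid the target forever.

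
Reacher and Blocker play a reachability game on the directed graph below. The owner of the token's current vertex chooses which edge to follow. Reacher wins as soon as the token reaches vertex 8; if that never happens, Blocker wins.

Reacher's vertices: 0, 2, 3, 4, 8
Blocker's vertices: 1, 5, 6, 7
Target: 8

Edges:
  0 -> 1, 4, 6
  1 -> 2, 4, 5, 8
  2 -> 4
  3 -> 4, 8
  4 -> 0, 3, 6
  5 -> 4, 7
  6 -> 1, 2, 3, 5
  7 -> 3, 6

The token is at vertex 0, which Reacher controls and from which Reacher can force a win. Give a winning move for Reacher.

A0 = {8}
A1: add {3} — 3 (Reacher) has 3→8.
A2: add {4} — 4 (Reacher) has 4→3.
A3: add {0, 2} — 0 (Reacher) has 0→4; 2 (Reacher) has 2→4.
A4 = A3; e.g. 1 (Blocker) can still go to 5. Fixed point.
From 0, successor 4 is in the attractor (rank 2); the other successors 1, 6 are not.

4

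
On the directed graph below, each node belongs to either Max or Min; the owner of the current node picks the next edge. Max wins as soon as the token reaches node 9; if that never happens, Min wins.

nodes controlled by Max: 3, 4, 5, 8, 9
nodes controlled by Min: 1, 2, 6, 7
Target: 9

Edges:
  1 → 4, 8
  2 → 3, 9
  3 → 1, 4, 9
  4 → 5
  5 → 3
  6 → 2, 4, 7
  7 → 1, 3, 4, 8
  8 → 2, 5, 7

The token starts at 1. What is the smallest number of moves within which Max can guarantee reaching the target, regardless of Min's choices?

A0 = {9}
A1: add {3} — 3 (Max) has 3→9.
A2: add {2, 5} — 2 (Min): all of {3, 9} already in; 5 (Max) has 5→3.
A3: add {4, 8} — 4 (Max) has 4→5; 8 (Max) has 8→2.
A4: add {1} — 1 (Min): all of {4, 8} already in.
1 enters the attractor at level 4, so Max can force the target in 4 moves from there.

4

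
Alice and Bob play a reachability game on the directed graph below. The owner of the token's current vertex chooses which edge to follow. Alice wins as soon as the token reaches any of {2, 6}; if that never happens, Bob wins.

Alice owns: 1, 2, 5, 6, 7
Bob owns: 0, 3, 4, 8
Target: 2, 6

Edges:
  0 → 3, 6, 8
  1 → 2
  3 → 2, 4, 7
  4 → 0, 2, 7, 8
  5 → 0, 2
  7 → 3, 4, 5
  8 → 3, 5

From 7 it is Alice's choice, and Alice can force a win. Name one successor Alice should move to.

A0 = {2, 6}
A1: add {1, 5} — 1 (Alice) has 1→2; 5 (Alice) has 5→2.
A2: add {7} — 7 (Alice) has 7→5.
A3 = A2; e.g. 0 (Bob) can still go to 3. Fixed point.
From 7, successor 5 is in the attractor (rank 1); the other successors 3, 4 are not.

5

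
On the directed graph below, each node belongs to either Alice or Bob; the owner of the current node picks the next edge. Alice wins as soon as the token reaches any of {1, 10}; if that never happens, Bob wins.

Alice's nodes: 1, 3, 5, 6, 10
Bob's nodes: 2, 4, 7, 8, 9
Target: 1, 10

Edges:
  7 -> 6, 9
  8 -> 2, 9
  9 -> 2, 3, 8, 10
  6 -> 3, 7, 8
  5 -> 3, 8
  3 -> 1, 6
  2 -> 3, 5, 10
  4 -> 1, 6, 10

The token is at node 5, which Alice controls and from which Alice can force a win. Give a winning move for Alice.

A0 = {1, 10}
A1: add {3} — 3 (Alice) has 3→1.
A2: add {5, 6} — 5 (Alice) has 5→3; 6 (Alice) has 6→3.
A3: add {2, 4} — 2 (Bob): all of {3, 5, 10} already in; 4 (Bob): all of {1, 6, 10} already in.
A4 = A3; e.g. 7 (Bob) can still go to 9. Fixed point.
From 5, successor 3 is in the attractor (rank 1); the other successor 8 is not.

3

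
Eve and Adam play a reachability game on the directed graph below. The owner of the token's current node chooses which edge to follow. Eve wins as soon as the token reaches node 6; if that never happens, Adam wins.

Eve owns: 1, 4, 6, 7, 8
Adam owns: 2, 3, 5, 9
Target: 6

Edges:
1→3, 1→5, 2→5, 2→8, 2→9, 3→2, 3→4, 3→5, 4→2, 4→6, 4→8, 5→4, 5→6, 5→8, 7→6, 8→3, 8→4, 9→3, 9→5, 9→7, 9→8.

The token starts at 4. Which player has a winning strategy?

Eve

A0 = {6}
A1: add {4, 7} — 4 (Eve) has 4→6; 7 (Eve) has 7→6.
4 ∈ A1, so Eve can force the target.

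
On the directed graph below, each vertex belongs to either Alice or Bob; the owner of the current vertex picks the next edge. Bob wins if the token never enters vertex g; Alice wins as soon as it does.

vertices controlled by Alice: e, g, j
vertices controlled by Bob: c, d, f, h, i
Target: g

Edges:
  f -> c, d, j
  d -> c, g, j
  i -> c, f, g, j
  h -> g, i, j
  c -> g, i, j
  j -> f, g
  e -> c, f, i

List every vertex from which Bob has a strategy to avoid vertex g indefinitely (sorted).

A0 = {g}
A1: add {j} — j (Alice) has j→g.
A2 = A1; e.g. c (Bob) can still go to i. Fixed point.
Alice's attractor = {g, j}; Bob avoids the target exactly from the complement.

c, d, e, f, h, i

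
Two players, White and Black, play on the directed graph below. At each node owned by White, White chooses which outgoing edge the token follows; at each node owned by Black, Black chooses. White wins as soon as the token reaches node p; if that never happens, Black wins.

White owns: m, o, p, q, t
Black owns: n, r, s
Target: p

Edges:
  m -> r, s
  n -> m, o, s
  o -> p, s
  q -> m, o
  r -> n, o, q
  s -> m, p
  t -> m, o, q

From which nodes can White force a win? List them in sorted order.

A0 = {p}
A1: add {o} — o (White) has o→p.
A2: add {q, t} — q (White) has q→o; t (White) has t→o.
A3 = A2; e.g. m (White) has no edge into A2. Fixed point.
White's winning region = {o, p, q, t}.

o, p, q, t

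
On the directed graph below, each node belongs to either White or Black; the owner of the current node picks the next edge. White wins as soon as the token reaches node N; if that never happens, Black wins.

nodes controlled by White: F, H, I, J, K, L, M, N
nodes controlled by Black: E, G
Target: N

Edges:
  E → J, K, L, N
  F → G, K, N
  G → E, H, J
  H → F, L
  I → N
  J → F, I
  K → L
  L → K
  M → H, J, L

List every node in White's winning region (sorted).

F, H, I, J, M, N

A0 = {N}
A1: add {F, I} — F (White) has F→N; I (White) has I→N.
A2: add {H, J} — H (White) has H→F; J (White) has J→F.
A3: add {M} — M (White) has M→H.
A4 = A3; e.g. E (Black) can still go to K. Fixed point.
White's winning region = {F, H, I, J, M, N}.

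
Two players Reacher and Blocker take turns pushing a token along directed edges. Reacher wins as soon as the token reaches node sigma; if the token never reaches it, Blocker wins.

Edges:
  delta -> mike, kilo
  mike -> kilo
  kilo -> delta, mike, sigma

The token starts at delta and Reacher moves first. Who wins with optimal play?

Track states (vertex, player-to-move).
A0 = {(sigma,Reacher), (sigma,Blocker)}
A1: add {(kilo,Reacher)}.
A2: add {(mike,Blocker)}.
A3: add {(delta,Reacher)}.
(delta,Reacher) ∈ A3 ⇒ Reacher forces the target.

Reacher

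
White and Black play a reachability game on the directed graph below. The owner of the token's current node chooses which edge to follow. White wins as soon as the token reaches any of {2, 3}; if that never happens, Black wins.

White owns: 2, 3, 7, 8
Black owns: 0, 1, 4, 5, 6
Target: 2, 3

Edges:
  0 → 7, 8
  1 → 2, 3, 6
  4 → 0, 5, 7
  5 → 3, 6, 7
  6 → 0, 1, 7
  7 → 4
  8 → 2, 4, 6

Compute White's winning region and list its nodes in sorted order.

2, 3, 8

A0 = {2, 3}
A1: add {8} — 8 (White) has 8→2.
A2 = A1; e.g. 0 (Black) can still go to 7. Fixed point.
White's winning region = {2, 3, 8}.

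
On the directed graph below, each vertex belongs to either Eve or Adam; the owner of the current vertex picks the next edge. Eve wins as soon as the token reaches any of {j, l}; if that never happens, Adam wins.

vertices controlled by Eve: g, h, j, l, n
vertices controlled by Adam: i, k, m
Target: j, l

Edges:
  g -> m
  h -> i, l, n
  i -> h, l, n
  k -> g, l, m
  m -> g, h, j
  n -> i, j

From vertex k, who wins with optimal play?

Adam

A0 = {j, l}
A1: add {h, n} — h (Eve) has h→l; n (Eve) has n→j.
A2: add {i} — i (Adam): all of {h, l, n} already in.
A3 = A2; e.g. g (Eve) has no edge into A2. Fixed point.
k never enters the attractor, so Adam can avoid the target forever.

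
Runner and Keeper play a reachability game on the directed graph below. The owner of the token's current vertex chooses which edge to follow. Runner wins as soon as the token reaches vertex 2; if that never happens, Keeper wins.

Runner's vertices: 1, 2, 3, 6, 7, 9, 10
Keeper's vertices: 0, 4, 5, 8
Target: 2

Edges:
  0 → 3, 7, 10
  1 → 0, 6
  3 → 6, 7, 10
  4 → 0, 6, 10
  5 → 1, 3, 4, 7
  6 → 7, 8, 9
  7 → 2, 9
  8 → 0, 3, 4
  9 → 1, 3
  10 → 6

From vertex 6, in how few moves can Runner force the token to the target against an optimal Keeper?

2

A0 = {2}
A1: add {7} — 7 (Runner) has 7→2.
A2: add {3, 6} — 3 (Runner) has 3→7; 6 (Runner) has 6→7.
6 enters the attractor at level 2, so Runner can force the target in 2 moves from there.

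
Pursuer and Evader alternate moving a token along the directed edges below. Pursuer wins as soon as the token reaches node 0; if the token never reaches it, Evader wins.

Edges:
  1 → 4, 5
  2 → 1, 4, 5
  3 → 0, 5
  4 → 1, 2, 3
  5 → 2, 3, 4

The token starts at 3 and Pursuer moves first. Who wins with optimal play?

Pursuer

Track states (vertex, player-to-move).
A0 = {(0,Pursuer), (0,Evader)}
A1: add {(3,Pursuer)}.
(3,Pursuer) ∈ A1 ⇒ Pursuer forces the target.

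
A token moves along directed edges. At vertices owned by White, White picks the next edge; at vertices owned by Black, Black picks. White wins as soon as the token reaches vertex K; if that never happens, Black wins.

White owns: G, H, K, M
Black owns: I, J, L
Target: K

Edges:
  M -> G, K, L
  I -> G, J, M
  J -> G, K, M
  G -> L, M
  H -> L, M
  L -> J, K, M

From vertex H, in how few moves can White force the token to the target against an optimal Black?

2

A0 = {K}
A1: add {M} — M (White) has M→K.
A2: add {G, H} — G (White) has G→M; H (White) has H→M.
H enters the attractor at level 2, so White can force the target in 2 moves from there.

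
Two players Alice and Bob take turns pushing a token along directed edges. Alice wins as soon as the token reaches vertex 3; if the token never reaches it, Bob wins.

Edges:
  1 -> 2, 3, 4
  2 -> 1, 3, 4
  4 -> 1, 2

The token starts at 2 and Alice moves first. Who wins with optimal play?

Alice

Track states (vertex, player-to-move).
A0 = {(3,Alice), (3,Bob)}
A1: add {(1,Alice), (2,Alice)}.
(2,Alice) ∈ A1 ⇒ Alice forces the target.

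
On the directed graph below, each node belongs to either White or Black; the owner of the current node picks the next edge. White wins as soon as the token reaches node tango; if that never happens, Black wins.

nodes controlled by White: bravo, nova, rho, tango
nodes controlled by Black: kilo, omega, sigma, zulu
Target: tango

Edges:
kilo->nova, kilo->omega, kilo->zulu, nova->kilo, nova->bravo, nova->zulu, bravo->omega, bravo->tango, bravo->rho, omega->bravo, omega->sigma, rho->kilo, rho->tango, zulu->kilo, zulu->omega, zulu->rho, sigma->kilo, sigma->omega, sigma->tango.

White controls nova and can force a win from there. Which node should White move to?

bravo

A0 = {tango}
A1: add {bravo, rho} — bravo (White) has bravo→tango; rho (White) has rho→tango.
A2: add {nova} — nova (White) has nova→bravo.
A3 = A2; e.g. kilo (Black) can still go to omega. Fixed point.
From nova, successor bravo is in the attractor (rank 1); the other successors kilo, zulu are not.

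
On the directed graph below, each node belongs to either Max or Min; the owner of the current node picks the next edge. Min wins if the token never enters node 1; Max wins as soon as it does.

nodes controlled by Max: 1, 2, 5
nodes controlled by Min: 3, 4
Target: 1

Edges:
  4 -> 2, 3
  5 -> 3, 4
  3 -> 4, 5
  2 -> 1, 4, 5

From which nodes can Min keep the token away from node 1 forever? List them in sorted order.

A0 = {1}
A1: add {2} — 2 (Max) has 2→1.
A2 = A1; e.g. 3 (Min) can still go to 4. Fixed point.
Max's attractor = {1, 2}; Min avoids the target exactly from the complement.

3, 4, 5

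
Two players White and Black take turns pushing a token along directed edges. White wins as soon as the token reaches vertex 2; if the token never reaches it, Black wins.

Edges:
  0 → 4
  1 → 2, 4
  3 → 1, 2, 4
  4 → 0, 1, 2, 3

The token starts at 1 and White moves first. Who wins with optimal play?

White

Track states (vertex, player-to-move).
A0 = {(2,White), (2,Black)}
A1: add {(1,White), (3,White), (4,White)}.
(1,White) ∈ A1 ⇒ White forces the target.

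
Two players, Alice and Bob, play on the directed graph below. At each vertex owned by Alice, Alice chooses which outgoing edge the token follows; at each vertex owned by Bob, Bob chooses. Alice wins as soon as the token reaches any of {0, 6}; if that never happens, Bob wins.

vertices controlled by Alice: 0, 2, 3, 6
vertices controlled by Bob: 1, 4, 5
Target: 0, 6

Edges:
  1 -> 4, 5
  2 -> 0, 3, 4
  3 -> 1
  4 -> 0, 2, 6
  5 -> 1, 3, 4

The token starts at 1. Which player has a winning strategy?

Bob

A0 = {0, 6}
A1: add {2} — 2 (Alice) has 2→0.
A2: add {4} — 4 (Bob): all of {0, 2, 6} already in.
A3 = A2; e.g. 1 (Bob) can still go to 5. Fixed point.
1 never enters the attractor, so Bob can avoid the target forever.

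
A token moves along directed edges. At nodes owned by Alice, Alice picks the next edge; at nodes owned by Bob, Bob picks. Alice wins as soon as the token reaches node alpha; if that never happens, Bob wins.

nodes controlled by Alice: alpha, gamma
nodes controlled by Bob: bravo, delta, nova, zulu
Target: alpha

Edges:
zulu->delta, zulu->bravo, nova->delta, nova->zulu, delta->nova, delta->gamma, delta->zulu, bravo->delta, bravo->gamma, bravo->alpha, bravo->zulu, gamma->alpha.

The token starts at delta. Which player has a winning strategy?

A0 = {alpha}
A1: add {gamma} — gamma (Alice) has gamma→alpha.
A2 = A1; e.g. delta (Bob) can still go to nova. Fixed point.
delta never enters the attractor, so Bob can avoid the target forever.

Bob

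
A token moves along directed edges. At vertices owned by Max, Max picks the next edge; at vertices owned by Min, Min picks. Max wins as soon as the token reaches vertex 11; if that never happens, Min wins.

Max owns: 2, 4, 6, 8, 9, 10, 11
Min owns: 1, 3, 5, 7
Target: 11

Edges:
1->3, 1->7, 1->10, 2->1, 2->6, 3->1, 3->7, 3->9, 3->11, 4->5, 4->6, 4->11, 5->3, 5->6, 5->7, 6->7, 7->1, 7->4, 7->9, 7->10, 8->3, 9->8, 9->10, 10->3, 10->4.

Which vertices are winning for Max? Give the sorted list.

4, 9, 10, 11

A0 = {11}
A1: add {4} — 4 (Max) has 4→11.
A2: add {10} — 10 (Max) has 10→4.
A3: add {9} — 9 (Max) has 9→10.
A4 = A3; e.g. 1 (Min) can still go to 3. Fixed point.
Max's winning region = {4, 9, 10, 11}.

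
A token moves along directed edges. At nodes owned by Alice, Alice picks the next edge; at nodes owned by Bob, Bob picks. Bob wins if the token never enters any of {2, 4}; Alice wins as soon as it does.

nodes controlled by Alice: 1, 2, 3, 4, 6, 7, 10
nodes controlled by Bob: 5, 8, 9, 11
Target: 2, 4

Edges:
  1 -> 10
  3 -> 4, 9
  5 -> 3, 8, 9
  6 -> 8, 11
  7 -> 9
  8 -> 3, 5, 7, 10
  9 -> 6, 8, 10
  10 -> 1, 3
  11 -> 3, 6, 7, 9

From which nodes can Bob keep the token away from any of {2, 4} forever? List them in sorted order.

A0 = {2, 4}
A1: add {3} — 3 (Alice) has 3→4.
A2: add {10} — 10 (Alice) has 10→3.
A3: add {1} — 1 (Alice) has 1→10.
A4 = A3; e.g. 5 (Bob) can still go to 8. Fixed point.
Alice's attractor = {1, 2, 3, 4, 10}; Bob avoids the target exactly from the complement.

5, 6, 7, 8, 9, 11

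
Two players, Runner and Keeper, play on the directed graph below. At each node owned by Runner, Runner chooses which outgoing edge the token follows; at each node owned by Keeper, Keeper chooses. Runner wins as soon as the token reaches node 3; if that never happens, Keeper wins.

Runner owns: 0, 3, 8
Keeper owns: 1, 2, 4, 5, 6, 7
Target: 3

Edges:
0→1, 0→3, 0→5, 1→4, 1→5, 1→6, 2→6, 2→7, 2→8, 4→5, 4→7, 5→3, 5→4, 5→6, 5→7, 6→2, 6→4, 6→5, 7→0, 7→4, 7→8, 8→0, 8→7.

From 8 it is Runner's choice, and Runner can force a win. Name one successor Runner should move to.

A0 = {3}
A1: add {0} — 0 (Runner) has 0→3.
A2: add {8} — 8 (Runner) has 8→0.
A3 = A2; e.g. 1 (Keeper) can still go to 4. Fixed point.
From 8, successor 0 is in the attractor (rank 1); the other successor 7 is not.

0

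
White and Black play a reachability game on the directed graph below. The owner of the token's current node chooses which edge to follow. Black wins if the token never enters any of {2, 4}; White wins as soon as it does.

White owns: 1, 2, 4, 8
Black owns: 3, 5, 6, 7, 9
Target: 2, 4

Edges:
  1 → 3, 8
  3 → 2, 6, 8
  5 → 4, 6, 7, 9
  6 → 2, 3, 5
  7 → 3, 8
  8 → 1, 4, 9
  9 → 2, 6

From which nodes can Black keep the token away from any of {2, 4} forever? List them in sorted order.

A0 = {2, 4}
A1: add {8} — 8 (White) has 8→4.
A2: add {1} — 1 (White) has 1→8.
A3 = A2; e.g. 3 (Black) can still go to 6. Fixed point.
White's attractor = {1, 2, 4, 8}; Black avoids the target exactly from the complement.

3, 5, 6, 7, 9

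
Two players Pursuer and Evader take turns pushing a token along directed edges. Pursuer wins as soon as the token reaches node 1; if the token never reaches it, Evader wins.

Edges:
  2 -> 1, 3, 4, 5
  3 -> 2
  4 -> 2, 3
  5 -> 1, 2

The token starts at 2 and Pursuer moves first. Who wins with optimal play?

Track states (vertex, player-to-move).
A0 = {(1,Pursuer), (1,Evader)}
A1: add {(2,Pursuer), (5,Pursuer)}.
(2,Pursuer) ∈ A1 ⇒ Pursuer forces the target.

Pursuer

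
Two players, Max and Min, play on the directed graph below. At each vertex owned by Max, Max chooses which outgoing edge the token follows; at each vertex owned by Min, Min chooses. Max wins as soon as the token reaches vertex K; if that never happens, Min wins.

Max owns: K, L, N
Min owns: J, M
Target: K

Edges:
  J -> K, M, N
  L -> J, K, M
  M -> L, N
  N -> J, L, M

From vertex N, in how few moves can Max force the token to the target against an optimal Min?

2

A0 = {K}
A1: add {L} — L (Max) has L→K.
A2: add {N} — N (Max) has N→L.
N enters the attractor at level 2, so Max can force the target in 2 moves from there.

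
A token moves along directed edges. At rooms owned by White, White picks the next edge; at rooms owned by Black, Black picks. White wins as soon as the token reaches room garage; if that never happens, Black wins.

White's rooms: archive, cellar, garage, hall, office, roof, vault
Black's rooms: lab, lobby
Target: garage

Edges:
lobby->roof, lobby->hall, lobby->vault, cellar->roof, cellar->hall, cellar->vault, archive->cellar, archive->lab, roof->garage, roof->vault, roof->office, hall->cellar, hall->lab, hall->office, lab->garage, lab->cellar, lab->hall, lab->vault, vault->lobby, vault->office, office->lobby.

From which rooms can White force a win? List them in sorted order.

archive, cellar, garage, hall, roof

A0 = {garage}
A1: add {roof} — roof (White) has roof→garage.
A2: add {cellar} — cellar (White) has cellar→roof.
A3: add {archive, hall} — archive (White) has archive→cellar; hall (White) has hall→cellar.
A4 = A3; e.g. lobby (Black) can still go to vault. Fixed point.
White's winning region = {archive, cellar, garage, hall, roof}.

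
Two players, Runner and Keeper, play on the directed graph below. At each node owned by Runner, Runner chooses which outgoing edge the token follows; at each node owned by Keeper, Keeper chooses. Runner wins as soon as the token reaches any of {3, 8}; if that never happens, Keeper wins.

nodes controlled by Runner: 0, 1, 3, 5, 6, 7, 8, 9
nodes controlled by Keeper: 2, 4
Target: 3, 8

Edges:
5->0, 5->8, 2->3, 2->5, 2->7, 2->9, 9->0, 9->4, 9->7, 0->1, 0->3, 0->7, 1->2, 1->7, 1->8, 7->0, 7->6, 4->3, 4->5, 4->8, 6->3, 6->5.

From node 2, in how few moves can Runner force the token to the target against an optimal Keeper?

3

A0 = {3, 8}
A1: add {0, 1, 5, 6} — 0 (Runner) has 0→3; 1 (Runner) has 1→8; 5 (Runner) has 5→8; 6 (Runner) has 6→3.
A2: add {4, 7, 9} — 4 (Keeper): all of {3, 5, 8} already in; 7 (Runner) has 7→0; 9 (Runner) has 9→0.
A3: add {2} — 2 (Keeper): all of {3, 5, 7, 9} already in.
A3 = all vertices. Fixed point.
2 enters the attractor at level 3, so Runner can force the target in 3 moves from there.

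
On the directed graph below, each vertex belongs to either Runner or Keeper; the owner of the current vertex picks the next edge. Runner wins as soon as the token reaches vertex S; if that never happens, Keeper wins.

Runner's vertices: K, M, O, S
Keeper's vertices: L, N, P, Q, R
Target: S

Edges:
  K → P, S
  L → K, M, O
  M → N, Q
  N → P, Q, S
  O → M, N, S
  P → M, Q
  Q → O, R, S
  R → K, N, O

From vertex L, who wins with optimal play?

A0 = {S}
A1: add {K, O} — K (Runner) has K→S; O (Runner) has O→S.
A2 = A1; e.g. L (Keeper) can still go to M. Fixed point.
L never enters the attractor, so Keeper can avoid the target forever.

Keeper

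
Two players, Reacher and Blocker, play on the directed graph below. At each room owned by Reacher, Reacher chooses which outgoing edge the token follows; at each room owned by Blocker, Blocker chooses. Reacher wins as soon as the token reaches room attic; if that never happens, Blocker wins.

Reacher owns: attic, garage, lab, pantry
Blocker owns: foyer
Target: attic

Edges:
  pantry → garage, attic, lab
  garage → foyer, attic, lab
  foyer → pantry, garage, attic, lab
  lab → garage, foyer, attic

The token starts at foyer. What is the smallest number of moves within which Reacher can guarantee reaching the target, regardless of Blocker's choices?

2

A0 = {attic}
A1: add {garage, lab, pantry} — pantry (Reacher) has pantry→attic; garage (Reacher) has garage→attic; lab (Reacher) has lab→attic.
A2: add {foyer} — foyer (Blocker): all of {pantry, garage, attic, lab} already in.
A2 = all vertices. Fixed point.
foyer enters the attractor at level 2, so Reacher can force the target in 2 moves from there.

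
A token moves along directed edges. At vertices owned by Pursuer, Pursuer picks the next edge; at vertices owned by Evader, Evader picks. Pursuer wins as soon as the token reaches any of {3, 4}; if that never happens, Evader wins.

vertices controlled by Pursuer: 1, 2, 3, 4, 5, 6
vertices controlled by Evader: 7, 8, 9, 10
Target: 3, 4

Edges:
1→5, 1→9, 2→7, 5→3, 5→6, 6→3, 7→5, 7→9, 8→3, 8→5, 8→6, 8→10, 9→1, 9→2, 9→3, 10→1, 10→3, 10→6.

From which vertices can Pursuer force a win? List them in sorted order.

A0 = {3, 4}
A1: add {5, 6} — 5 (Pursuer) has 5→3; 6 (Pursuer) has 6→3.
A2: add {1} — 1 (Pursuer) has 1→5.
A3: add {10} — 10 (Evader): all of {1, 3, 6} already in.
A4: add {8} — 8 (Evader): all of {3, 5, 6, 10} already in.
A5 = A4; e.g. 2 (Pursuer) has no edge into A4. Fixed point.
Pursuer's winning region = {1, 3, 4, 5, 6, 8, 10}.

1, 3, 4, 5, 6, 8, 10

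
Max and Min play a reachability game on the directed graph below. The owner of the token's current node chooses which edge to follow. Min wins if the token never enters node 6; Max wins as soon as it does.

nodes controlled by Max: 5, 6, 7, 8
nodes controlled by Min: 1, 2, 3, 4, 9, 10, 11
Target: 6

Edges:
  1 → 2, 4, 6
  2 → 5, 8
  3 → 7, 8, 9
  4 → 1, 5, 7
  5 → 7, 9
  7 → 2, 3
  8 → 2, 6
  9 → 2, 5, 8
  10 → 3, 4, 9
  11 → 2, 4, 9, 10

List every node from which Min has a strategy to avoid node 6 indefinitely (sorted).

A0 = {6}
A1: add {8} — 8 (Max) has 8→6.
A2 = A1; e.g. 1 (Min) can still go to 2. Fixed point.
Max's attractor = {6, 8}; Min avoids the target exactly from the complement.

1, 2, 3, 4, 5, 7, 9, 10, 11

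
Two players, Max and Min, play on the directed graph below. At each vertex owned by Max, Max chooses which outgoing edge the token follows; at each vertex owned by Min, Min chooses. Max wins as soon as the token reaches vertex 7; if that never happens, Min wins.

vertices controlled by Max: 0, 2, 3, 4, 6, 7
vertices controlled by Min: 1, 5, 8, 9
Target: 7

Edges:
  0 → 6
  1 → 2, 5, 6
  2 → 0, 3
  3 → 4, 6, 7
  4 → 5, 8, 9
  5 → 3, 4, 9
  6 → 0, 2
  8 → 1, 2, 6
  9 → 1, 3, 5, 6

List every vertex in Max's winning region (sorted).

A0 = {7}
A1: add {3} — 3 (Max) has 3→7.
A2: add {2} — 2 (Max) has 2→3.
A3: add {6} — 6 (Max) has 6→2.
A4: add {0} — 0 (Max) has 0→6.
A5 = A4; e.g. 1 (Min) can still go to 5. Fixed point.
Max's winning region = {0, 2, 3, 6, 7}.

0, 2, 3, 6, 7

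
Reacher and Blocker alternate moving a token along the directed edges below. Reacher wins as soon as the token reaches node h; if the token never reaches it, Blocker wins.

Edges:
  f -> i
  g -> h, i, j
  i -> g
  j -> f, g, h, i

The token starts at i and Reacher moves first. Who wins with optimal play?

Track states (vertex, player-to-move).
A0 = {(h,Reacher), (h,Blocker)}
A1: add {(g,Reacher), (j,Reacher)}.
A2: add {(i,Blocker)}.
A3: add {(f,Reacher)}.
A4 = A3; e.g. (f,Blocker) stays out. (i,Reacher) never enters ⇒ Blocker avoids the target.

Blocker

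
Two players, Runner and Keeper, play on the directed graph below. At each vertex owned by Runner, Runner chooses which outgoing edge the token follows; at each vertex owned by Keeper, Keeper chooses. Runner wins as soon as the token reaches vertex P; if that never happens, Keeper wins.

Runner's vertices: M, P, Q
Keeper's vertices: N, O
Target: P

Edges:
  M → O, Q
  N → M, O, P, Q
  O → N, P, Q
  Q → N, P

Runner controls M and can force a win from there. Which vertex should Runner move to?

Q

A0 = {P}
A1: add {Q} — Q (Runner) has Q→P.
A2: add {M} — M (Runner) has M→Q.
A3 = A2; e.g. N (Keeper) can still go to O. Fixed point.
From M, successor Q is in the attractor (rank 1); the other successor O is not.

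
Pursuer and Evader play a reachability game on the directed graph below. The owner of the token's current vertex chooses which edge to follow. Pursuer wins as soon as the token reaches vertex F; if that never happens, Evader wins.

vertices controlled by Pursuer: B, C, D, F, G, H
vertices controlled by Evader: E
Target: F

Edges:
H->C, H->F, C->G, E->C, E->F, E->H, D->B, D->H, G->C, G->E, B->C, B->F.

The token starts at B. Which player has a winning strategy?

A0 = {F}
A1: add {B, H} — B (Pursuer) has B→F; H (Pursuer) has H→F.
B ∈ A1, so Pursuer can force the target.

Pursuer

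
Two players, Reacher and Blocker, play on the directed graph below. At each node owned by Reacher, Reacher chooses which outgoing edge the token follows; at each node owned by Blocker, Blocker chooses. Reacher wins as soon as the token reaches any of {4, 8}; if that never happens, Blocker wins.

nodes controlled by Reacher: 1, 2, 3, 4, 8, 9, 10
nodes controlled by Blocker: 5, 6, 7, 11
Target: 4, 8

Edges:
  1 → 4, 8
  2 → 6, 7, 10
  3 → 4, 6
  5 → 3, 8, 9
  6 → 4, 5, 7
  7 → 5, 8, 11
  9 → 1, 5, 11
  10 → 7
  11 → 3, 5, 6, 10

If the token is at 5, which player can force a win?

A0 = {4, 8}
A1: add {1, 3} — 1 (Reacher) has 1→4; 3 (Reacher) has 3→4.
A2: add {9} — 9 (Reacher) has 9→1.
A3: add {5} — 5 (Blocker): all of {3, 8, 9} already in.
A4 = A3; e.g. 2 (Reacher) has no edge into A3. Fixed point.
5 ∈ A3, so Reacher can force the target.

Reacher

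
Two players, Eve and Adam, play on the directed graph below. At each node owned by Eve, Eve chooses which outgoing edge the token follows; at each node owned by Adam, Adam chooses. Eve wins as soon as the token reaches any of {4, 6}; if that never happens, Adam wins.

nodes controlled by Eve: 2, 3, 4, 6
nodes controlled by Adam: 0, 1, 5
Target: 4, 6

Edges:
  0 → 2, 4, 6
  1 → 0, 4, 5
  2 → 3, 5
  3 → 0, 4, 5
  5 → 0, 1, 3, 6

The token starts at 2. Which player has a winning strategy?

A0 = {4, 6}
A1: add {3} — 3 (Eve) has 3→4.
A2: add {2} — 2 (Eve) has 2→3.
2 ∈ A2, so Eve can force the target.

Eve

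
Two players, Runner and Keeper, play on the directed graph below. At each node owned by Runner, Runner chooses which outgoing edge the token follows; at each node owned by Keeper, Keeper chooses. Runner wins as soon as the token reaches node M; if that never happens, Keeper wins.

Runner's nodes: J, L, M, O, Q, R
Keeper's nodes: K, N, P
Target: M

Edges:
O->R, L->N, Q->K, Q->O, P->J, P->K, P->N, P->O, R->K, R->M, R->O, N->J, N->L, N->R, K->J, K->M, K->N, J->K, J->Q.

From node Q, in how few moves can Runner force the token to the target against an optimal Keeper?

A0 = {M}
A1: add {R} — R (Runner) has R→M.
A2: add {O} — O (Runner) has O→R.
A3: add {Q} — Q (Runner) has Q→O.
Q enters the attractor at level 3, so Runner can force the target in 3 moves from there.

3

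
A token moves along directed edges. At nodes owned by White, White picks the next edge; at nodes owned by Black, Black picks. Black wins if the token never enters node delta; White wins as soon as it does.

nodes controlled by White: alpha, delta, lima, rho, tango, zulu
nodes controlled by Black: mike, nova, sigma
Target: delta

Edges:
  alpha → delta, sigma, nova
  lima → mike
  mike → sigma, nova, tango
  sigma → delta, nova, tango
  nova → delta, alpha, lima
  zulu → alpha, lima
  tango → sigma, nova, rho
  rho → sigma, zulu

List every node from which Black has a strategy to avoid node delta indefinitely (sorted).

lima, mike, nova, sigma

A0 = {delta}
A1: add {alpha} — alpha (White) has alpha→delta.
A2: add {zulu} — zulu (White) has zulu→alpha.
A3: add {rho} — rho (White) has rho→zulu.
A4: add {tango} — tango (White) has tango→rho.
A5 = A4; e.g. lima (White) has no edge into A4. Fixed point.
White's attractor = {alpha, delta, rho, tango, zulu}; Black avoids the target exactly from the complement.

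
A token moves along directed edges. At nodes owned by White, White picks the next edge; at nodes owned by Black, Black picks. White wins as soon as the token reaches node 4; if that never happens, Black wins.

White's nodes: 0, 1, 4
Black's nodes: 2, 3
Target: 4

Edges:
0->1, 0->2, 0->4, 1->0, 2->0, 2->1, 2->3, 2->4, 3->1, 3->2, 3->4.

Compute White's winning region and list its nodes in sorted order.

0, 1, 4

A0 = {4}
A1: add {0} — 0 (White) has 0→4.
A2: add {1} — 1 (White) has 1→0.
A3 = A2; e.g. 2 (Black) can still go to 3. Fixed point.
White's winning region = {0, 1, 4}.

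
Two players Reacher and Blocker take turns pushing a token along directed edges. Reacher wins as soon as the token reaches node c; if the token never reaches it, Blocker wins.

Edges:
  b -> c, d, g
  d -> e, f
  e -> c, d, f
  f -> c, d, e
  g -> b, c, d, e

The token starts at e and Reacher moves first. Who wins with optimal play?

Track states (vertex, player-to-move).
A0 = {(c,Reacher), (c,Blocker)}
A1: add {(b,Reacher), (e,Reacher), (f,Reacher), (g,Reacher)}.
(e,Reacher) ∈ A1 ⇒ Reacher forces the target.

Reacher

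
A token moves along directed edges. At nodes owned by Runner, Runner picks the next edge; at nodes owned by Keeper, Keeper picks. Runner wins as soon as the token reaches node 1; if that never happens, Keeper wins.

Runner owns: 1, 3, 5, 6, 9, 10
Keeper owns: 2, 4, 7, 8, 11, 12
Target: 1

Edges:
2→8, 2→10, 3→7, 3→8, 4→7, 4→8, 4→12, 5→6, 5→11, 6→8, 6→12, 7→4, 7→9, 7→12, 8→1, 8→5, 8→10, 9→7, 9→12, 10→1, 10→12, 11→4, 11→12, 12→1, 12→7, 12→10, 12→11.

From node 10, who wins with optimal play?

A0 = {1}
A1: add {10} — 10 (Runner) has 10→1.
A2 = A1; e.g. 2 (Keeper) can still go to 8. Fixed point.
10 ∈ A1, so Runner can force the target.

Runner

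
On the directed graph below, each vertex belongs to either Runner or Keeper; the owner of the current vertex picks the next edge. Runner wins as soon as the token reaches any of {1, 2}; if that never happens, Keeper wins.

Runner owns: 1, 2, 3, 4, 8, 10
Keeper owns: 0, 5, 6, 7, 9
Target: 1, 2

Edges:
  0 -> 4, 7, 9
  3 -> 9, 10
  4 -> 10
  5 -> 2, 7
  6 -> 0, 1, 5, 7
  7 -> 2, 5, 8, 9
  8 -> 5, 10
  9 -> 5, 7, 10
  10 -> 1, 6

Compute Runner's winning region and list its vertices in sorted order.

A0 = {1, 2}
A1: add {10} — 10 (Runner) has 10→1.
A2: add {3, 4, 8} — 3 (Runner) has 3→10; 4 (Runner) has 4→10; 8 (Runner) has 8→10.
A3 = A2; e.g. 0 (Keeper) can still go to 7. Fixed point.
Runner's winning region = {1, 2, 3, 4, 8, 10}.

1, 2, 3, 4, 8, 10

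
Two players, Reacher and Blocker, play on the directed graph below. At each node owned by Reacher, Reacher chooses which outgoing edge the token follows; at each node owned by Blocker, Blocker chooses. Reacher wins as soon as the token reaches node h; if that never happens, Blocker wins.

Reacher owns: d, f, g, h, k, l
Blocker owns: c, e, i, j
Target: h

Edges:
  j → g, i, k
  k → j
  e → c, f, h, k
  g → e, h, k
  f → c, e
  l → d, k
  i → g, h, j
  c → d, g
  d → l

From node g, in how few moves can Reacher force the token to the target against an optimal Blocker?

1

A0 = {h}
A1: add {g} — g (Reacher) has g→h.
A2 = A1; e.g. c (Blocker) can still go to d. Fixed point.
g enters the attractor at level 1, so Reacher can force the target in 1 move from there.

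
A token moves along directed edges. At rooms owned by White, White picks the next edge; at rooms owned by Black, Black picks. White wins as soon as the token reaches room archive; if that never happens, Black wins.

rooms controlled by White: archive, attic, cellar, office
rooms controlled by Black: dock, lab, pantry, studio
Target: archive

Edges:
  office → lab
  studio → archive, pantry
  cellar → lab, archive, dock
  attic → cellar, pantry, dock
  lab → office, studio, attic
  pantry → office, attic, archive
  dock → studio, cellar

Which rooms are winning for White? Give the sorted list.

A0 = {archive}
A1: add {cellar} — cellar (White) has cellar→archive.
A2: add {attic} — attic (White) has attic→cellar.
A3 = A2; e.g. office (White) has no edge into A2. Fixed point.
White's winning region = {archive, attic, cellar}.

archive, attic, cellar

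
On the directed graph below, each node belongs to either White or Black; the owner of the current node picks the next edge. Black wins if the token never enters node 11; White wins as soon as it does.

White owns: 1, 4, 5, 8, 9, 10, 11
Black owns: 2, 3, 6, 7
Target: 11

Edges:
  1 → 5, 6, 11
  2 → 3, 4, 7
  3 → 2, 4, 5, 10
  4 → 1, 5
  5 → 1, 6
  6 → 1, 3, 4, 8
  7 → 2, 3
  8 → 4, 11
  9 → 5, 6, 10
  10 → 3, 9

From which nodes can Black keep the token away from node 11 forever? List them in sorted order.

A0 = {11}
A1: add {1, 8} — 1 (White) has 1→11; 8 (White) has 8→11.
A2: add {4, 5} — 4 (White) has 4→1; 5 (White) has 5→1.
A3: add {9} — 9 (White) has 9→5.
A4: add {10} — 10 (White) has 10→9.
A5 = A4; e.g. 2 (Black) can still go to 3. Fixed point.
White's attractor = {1, 4, 5, 8, 9, 10, 11}; Black avoids the target exactly from the complement.

2, 3, 6, 7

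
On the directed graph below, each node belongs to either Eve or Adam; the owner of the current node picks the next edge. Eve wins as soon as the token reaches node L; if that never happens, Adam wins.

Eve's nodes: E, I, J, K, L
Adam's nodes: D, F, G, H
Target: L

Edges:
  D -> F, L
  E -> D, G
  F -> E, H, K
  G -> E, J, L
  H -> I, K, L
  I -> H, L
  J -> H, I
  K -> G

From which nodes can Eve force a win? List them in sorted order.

A0 = {L}
A1: add {I} — I (Eve) has I→L.
A2: add {J} — J (Eve) has J→I.
A3 = A2; e.g. D (Adam) can still go to F. Fixed point.
Eve's winning region = {I, J, L}.

I, J, L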